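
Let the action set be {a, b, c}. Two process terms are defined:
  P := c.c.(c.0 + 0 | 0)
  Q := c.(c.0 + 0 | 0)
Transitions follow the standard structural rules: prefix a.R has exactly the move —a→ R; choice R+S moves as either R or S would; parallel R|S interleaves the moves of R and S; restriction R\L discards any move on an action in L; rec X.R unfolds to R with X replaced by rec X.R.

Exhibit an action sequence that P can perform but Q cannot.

Reachable graph of P (4 states):
  s0 = c.c.(c.0 + 0 | 0) → —c→ s1
  s1 = c.(c.0 + 0 | 0) → —c→ s2
  s2 = c.0 + 0 | 0 → —c→ s3
  s3 = 0 → stopped
Reachable graph of Q (3 states):
  t0 = c.(c.0 + 0 | 0) → —c→ t1
  t1 = c.0 + 0 | 0 → —c→ t2
  t2 = 0 → stopped
Trace ⟨ccc⟩ through P, begin at {s0}:
  [1] c ⇒ {s1}
  [2] c ⇒ {s2}
  [3] c ⇒ {s3}
  P completes σ.
Trace ⟨ccc⟩ through Q, begin at {t0}:
  [1] c ⇒ {t1}
  [2] c ⇒ {t2}
  [3] c ⇒ no successor for Q

ccc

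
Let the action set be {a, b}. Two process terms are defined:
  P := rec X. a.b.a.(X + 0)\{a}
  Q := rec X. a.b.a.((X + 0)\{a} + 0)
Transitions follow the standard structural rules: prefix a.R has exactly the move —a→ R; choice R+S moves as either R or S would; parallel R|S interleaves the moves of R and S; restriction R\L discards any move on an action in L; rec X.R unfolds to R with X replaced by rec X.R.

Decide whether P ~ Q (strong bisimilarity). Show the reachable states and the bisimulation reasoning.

P's transition system — 4 states:
  m0 = rec X. a.b.a.(X + 0)\{a} → -a-> m1
  m1 = b.a.((rec X. a.b.a.(X + 0)\{a}) + 0)\{a} → -b-> m2
  m2 = a.((rec X. a.b.a.(X + 0)\{a}) + 0)\{a} → -a-> m3
  m3 = ((rec X. a.b.a.(X + 0)\{a}) + 0)\{a} → ·
Q's transition system — 4 states:
  n0 = rec X. a.b.a.((X + 0)\{a} + 0) → -a-> n1
  n1 = b.a.(((rec X. a.b.a.((X + 0)\{a} + 0)) + 0)\{a} + 0) → -b-> n2
  n2 = a.(((rec X. a.b.a.((X + 0)\{a} + 0)) + 0)\{a} + 0) → -a-> n3
  n3 = ((rec X. a.b.a.((X + 0)\{a} + 0)) + 0)\{a} + 0 → ·
Coarsest stable partition (strong bisimilarity classes):
  B0 = {m0, n0}
  B1 = {m1, n1}
  B2 = {m2, n2}
  B3 = {m3, n3}
m0 ∈ B0, n0 ∈ B0 → same block

YES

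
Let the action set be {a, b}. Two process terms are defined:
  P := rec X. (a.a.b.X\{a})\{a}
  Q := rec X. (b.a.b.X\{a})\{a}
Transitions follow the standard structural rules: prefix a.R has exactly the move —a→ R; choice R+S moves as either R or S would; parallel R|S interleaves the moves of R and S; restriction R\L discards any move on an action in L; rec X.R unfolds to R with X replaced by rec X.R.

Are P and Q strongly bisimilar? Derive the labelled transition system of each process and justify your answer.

P ≁ Q

P's transition system — 1 states:
  p0 = rec X. (a.a.b.X\{a})\{a} | ·
Q's transition system — 2 states:
  q0 = rec X. (b.a.b.X\{a})\{a} | -b-> q1
  q1 = (a.b.(rec X. (b.a.b.X\{a})\{a})\{a})\{a} | ·
Coarsest stable partition (strong bisimilarity classes):
  B0 = {p0, q1}
  B1 = {q0}
p0 ∈ B0, q0 ∈ B1 → different blocks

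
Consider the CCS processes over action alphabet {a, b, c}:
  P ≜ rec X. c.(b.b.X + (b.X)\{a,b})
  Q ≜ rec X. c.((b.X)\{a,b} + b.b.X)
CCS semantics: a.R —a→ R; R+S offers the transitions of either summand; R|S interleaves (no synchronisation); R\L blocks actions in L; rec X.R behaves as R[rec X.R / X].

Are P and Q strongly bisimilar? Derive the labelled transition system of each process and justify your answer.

LTS(P): 3 reachable states
  u0 = rec X. c.(b.b.X + (b.X)\{a,b}) → ··c··> u1
  u1 = b.b.(rec X. c.(b.b.X + (b.X)\{a,b})) + (b.(rec X. c.(b.b.X + (b.X)\{a,b})))\{a,b} → ··b··> u2
  u2 = b.(rec X. c.(b.b.X + (b.X)\{a,b})) → ··b··> u0
LTS(Q): 3 reachable states
  v0 = rec X. c.((b.X)\{a,b} + b.b.X) → ··c··> v1
  v1 = (b.(rec X. c.((b.X)\{a,b} + b.b.X)))\{a,b} + b.b.(rec X. c.((b.X)\{a,b} + b.b.X)) → ··b··> v2
  v2 = b.(rec X. c.((b.X)\{a,b} + b.b.X)) → ··b··> v0
Partition-refinement fixed point:
  B0 = {u0, v0}
  B1 = {u1, v1}
  B2 = {u2, v2}
u0 ∈ B0, v0 ∈ B0 → same block

YES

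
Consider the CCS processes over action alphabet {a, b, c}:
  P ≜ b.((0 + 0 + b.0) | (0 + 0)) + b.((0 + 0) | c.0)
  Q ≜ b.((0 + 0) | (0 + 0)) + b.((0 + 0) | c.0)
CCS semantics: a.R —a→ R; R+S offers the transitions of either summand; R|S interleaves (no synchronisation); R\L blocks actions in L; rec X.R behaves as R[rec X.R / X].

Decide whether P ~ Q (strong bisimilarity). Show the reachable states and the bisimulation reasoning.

LTS(P): 5 reachable states
  u0 = b.((0 + 0 + b.0) | (0 + 0)) + b.((0 + 0) | c.0) ⊢ =b=> u1, =b=> u2
  u1 = (0 + 0 + b.0) | (0 + 0) ⊢ =b=> u3
  u2 = (0 + 0) | c.0 ⊢ =c=> u4
  u3 = 0 | (0 + 0) ⊢ ·
  u4 = (0 + 0) | 0 ⊢ ·
LTS(Q): 4 reachable states
  v0 = b.((0 + 0) | (0 + 0)) + b.((0 + 0) | c.0) ⊢ =b=> v1, =b=> v2
  v1 = (0 + 0) | (0 + 0) ⊢ ·
  v2 = (0 + 0) | c.0 ⊢ =c=> v3
  v3 = (0 + 0) | 0 ⊢ ·
Partition-refinement fixed point:
  B0 = {u0}
  B1 = {u1}
  B2 = {u3, u4, v1, v3}
  B3 = {u2, v2}
  B4 = {v0}
u0 ∈ B0, v0 ∈ B4 → different blocks

NO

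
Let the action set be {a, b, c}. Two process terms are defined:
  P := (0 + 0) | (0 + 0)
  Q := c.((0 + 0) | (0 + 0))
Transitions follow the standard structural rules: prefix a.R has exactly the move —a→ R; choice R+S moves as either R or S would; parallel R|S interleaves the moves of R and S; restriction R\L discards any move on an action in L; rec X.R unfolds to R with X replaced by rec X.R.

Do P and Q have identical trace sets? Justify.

NO — witness ⟨c⟩

P's transition system — 1 states:
  s0 = (0 + 0) | (0 + 0) :: ∅
Q's transition system — 2 states:
  t0 = c.((0 + 0) | (0 + 0)) :: —c→ t1
  t1 = (0 + 0) | (0 + 0) :: ∅
Run σ = ⟨c⟩ on Q: start {t0}
  [1] c ⇒ {t1}
  Q completes σ.
Run σ = ⟨c⟩ on P: start {s0}
  [1] c ⇒ ∅ (P stuck)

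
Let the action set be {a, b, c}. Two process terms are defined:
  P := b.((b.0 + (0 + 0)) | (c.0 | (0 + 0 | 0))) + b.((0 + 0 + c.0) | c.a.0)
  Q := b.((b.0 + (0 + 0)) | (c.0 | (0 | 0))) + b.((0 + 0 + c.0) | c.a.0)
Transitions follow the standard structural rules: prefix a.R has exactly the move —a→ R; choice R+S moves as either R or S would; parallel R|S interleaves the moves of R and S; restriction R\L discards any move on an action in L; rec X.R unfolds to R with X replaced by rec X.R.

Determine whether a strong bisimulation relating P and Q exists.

LTS(P): 11 reachable states
  p0 = b.((b.0 + (0 + 0)) | (c.0 | (0 + 0 | 0))) + b.((0 + 0 + c.0) | c.a.0) has moves ··b··> p1, ··b··> p2
  p1 = (0 + 0 + c.0) | c.a.0 has moves ··c··> p3, ··c··> p4
  p2 = (b.0 + (0 + 0)) | (c.0 | (0 + 0 | 0)) has moves ··b··> p5, ··c··> p6
  p3 = (0 + 0 + c.0) | a.0 has moves ··a··> p7, ··c··> p8
  p4 = 0 | c.a.0 has moves ··c··> p8
  p5 = 0 | (c.0 | (0 + 0 | 0)) has moves ··c··> p9
  p6 = (b.0 + (0 + 0)) | (0 | (0 + 0 | 0)) has moves ··b··> p9
  p7 = (0 + 0 + c.0) | 0 has moves ··c··> p10
  p8 = 0 | a.0 has moves ··a··> p10
  p9 = 0 | (0 | (0 + 0 | 0)) has moves stopped
  p10 = 0 | 0 has moves stopped
LTS(Q): 11 reachable states
  q0 = b.((b.0 + (0 + 0)) | (c.0 | (0 | 0))) + b.((0 + 0 + c.0) | c.a.0) has moves ··b··> q1, ··b··> q2
  q1 = (0 + 0 + c.0) | c.a.0 has moves ··c··> q3, ··c··> q4
  q2 = (b.0 + (0 + 0)) | (c.0 | (0 | 0)) has moves ··b··> q5, ··c··> q6
  q3 = (0 + 0 + c.0) | a.0 has moves ··a··> q7, ··c··> q8
  q4 = 0 | c.a.0 has moves ··c··> q8
  q5 = 0 | (c.0 | (0 | 0)) has moves ··c··> q9
  q6 = (b.0 + (0 + 0)) | (0 | (0 | 0)) has moves ··b··> q9
  q7 = (0 + 0 + c.0) | 0 has moves ··c··> q10
  q8 = 0 | a.0 has moves ··a··> q10
  q9 = 0 | (0 | (0 | 0)) has moves stopped
  q10 = 0 | 0 has moves stopped
Partition-refinement fixed point:
  B0 = {p0, q0}
  B1 = {p2, q2}
  B2 = {p6, q6}
  B3 = {p10, p9, q10, q9}
  B4 = {p5, p7, q5, q7}
  B5 = {p1, q1}
  B6 = {p3, q3}
  B7 = {p8, q8}
  B8 = {p4, q4}
p0 ∈ B0, q0 ∈ B0 → same block

P ~ Q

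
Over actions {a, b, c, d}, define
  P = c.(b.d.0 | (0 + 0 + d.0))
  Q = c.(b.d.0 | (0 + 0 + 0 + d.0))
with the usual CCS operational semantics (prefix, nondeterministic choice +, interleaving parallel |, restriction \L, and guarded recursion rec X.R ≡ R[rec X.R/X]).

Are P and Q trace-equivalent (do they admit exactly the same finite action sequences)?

YES

Reachable graph of P (7 states):
  p0 = c.(b.d.0 | (0 + 0 + d.0)) ⊢ —c→ p1
  p1 = b.d.0 | (0 + 0 + d.0) ⊢ —b→ p2, —d→ p3
  p2 = d.0 | (0 + 0 + d.0) ⊢ —d→ p4, —d→ p5
  p3 = b.d.0 | 0 ⊢ —b→ p5
  p4 = 0 | (0 + 0 + d.0) ⊢ —d→ p6
  p5 = d.0 | 0 ⊢ —d→ p6
  p6 = 0 | 0 ⊢ (no moves)
Reachable graph of Q (7 states):
  q0 = c.(b.d.0 | (0 + 0 + 0 + d.0)) ⊢ —c→ q1
  q1 = b.d.0 | (0 + 0 + 0 + d.0) ⊢ —b→ q2, —d→ q3
  q2 = d.0 | (0 + 0 + 0 + d.0) ⊢ —d→ q4, —d→ q5
  q3 = b.d.0 | 0 ⊢ —b→ q5
  q4 = 0 | (0 + 0 + 0 + d.0) ⊢ —d→ q6
  q5 = d.0 | 0 ⊢ —d→ q6
  q6 = 0 | 0 ⊢ (no moves)
Coarsest stable partition (strong bisimilarity classes):
  B0 = {p0, q0}
  B1 = {p1, q1}
  B2 = {p2, q2}
  B3 = {p4, p5, q4, q5}
  B4 = {p6, q6}
  B5 = {p3, q3}
p0 ∈ B0, q0 ∈ B0 → same block
Bisimilar ⇒ trace-equivalent.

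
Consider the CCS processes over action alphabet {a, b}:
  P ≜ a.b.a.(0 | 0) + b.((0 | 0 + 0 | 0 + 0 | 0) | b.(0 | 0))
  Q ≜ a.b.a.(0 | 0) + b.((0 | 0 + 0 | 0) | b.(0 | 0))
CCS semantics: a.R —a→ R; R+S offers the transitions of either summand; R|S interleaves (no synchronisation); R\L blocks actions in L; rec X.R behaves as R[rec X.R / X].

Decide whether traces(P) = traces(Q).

P's transition system — 6 states:
  p0 = a.b.a.(0 | 0) + b.((0 | 0 + 0 | 0 + 0 | 0) | b.(0 | 0)) has moves --a--▸ p1, --b--▸ p2
  p1 = b.a.(0 | 0) has moves --b--▸ p3
  p2 = (0 | 0 + 0 | 0 + 0 | 0) | b.(0 | 0) has moves --b--▸ p4
  p3 = a.(0 | 0) has moves --a--▸ p5
  p4 = (0 | 0 + 0 | 0 + 0 | 0) | (0 | 0) has moves deadlocked
  p5 = 0 | 0 has moves deadlocked
Q's transition system — 6 states:
  q0 = a.b.a.(0 | 0) + b.((0 | 0 + 0 | 0) | b.(0 | 0)) has moves --a--▸ q1, --b--▸ q2
  q1 = b.a.(0 | 0) has moves --b--▸ q3
  q2 = (0 | 0 + 0 | 0) | b.(0 | 0) has moves --b--▸ q4
  q3 = a.(0 | 0) has moves --a--▸ q5
  q4 = (0 | 0 + 0 | 0) | (0 | 0) has moves deadlocked
  q5 = 0 | 0 has moves deadlocked
Bisimilarity quotient blocks:
  B0 = {p0, q0}
  B1 = {p1, q1}
  B2 = {p3, q3}
  B3 = {p4, p5, q4, q5}
  B4 = {p2, q2}
p0 ∈ B0, q0 ∈ B0 → same block
Bisimilar ⇒ trace-equivalent.

trace-equivalent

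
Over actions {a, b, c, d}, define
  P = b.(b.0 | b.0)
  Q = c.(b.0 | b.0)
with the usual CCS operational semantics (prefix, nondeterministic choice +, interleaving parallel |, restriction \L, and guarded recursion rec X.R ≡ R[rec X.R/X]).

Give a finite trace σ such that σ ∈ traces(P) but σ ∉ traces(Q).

LTS(P): 5 reachable states
  u0 = b.(b.0 | b.0) → =b=> u1
  u1 = b.0 | b.0 → =b=> u2, =b=> u3
  u2 = 0 | b.0 → =b=> u4
  u3 = b.0 | 0 → =b=> u4
  u4 = 0 | 0 → (no moves)
LTS(Q): 5 reachable states
  v0 = c.(b.0 | b.0) → =c=> v1
  v1 = b.0 | b.0 → =b=> v2, =b=> v3
  v2 = 0 | b.0 → =b=> v4
  v3 = b.0 | 0 → =b=> v4
  v4 = 0 | 0 → (no moves)
Trace ⟨b⟩ through P, begin at {u0}:
  step 1 (b): {u1}
  P completes σ.
Trace ⟨b⟩ through Q, begin at {v0}:
  step 1 (b): ∅ (Q stuck)

b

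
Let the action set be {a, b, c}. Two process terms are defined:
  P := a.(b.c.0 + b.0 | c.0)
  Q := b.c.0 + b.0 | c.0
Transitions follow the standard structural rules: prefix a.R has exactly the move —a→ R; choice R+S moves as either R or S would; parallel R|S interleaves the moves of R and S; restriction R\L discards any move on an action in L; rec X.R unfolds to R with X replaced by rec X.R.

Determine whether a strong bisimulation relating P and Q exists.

not bisimilar

LTS(P): 7 reachable states
  s0 = a.(b.c.0 + b.0 | c.0) has moves =a=> s1
  s1 = b.c.0 + b.0 | c.0 has moves =b=> s2, =b=> s3, =c=> s4
  s2 = 0 | c.0 has moves =c=> s5
  s3 = c.0 has moves =c=> s6
  s4 = b.0 | 0 has moves =b=> s5
  s5 = 0 | 0 has moves ∅
  s6 = 0 has moves ∅
LTS(Q): 6 reachable states
  t0 = b.c.0 + b.0 | c.0 has moves =b=> t1, =b=> t2, =c=> t3
  t1 = 0 | c.0 has moves =c=> t4
  t2 = c.0 has moves =c=> t5
  t3 = b.0 | 0 has moves =b=> t4
  t4 = 0 | 0 has moves ∅
  t5 = 0 has moves ∅
Coarsest stable partition (strong bisimilarity classes):
  B0 = {s0}
  B1 = {s1, t0}
  B2 = {s2, s3, t1, t2}
  B3 = {s5, s6, t4, t5}
  B4 = {s4, t3}
s0 ∈ B0, t0 ∈ B1 → different blocks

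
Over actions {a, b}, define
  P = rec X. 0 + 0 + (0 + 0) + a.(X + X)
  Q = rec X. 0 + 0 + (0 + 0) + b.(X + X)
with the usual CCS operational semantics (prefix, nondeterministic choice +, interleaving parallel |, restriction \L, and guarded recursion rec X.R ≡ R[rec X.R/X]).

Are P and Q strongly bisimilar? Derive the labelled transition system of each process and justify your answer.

P's transition system — 2 states:
  p0 = rec X. 0 + 0 + (0 + 0) + a.(X + X) ⊢ --a--▸ p1
  p1 = (rec X. 0 + 0 + (0 + 0) + a.(X + X)) + (rec X. 0 + 0 + (0 + 0) + a.(X + X)) ⊢ --a--▸ p1
Q's transition system — 2 states:
  q0 = rec X. 0 + 0 + (0 + 0) + b.(X + X) ⊢ --b--▸ q1
  q1 = (rec X. 0 + 0 + (0 + 0) + b.(X + X)) + (rec X. 0 + 0 + (0 + 0) + b.(X + X)) ⊢ --b--▸ q1
Coarsest stable partition (strong bisimilarity classes):
  B0 = {p0, p1}
  B1 = {q0, q1}
p0 ∈ B0, q0 ∈ B1 → different blocks

not bisimilar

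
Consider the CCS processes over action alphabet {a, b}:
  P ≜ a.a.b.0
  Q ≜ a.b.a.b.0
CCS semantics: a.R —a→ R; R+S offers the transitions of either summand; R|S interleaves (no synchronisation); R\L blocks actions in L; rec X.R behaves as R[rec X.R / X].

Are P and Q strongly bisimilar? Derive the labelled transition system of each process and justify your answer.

not bisimilar

P's transition system — 4 states:
  s0 = a.a.b.0 ⊢ --a--▸ s1
  s1 = a.b.0 ⊢ --a--▸ s2
  s2 = b.0 ⊢ --b--▸ s3
  s3 = 0 ⊢ (no moves)
Q's transition system — 5 states:
  t0 = a.b.a.b.0 ⊢ --a--▸ t1
  t1 = b.a.b.0 ⊢ --b--▸ t2
  t2 = a.b.0 ⊢ --a--▸ t3
  t3 = b.0 ⊢ --b--▸ t4
  t4 = 0 ⊢ (no moves)
Coarsest stable partition (strong bisimilarity classes):
  B0 = {s0}
  B1 = {s1, t2}
  B2 = {s2, t3}
  B3 = {s3, t4}
  B4 = {t0}
  B5 = {t1}
s0 ∈ B0, t0 ∈ B4 → different blocks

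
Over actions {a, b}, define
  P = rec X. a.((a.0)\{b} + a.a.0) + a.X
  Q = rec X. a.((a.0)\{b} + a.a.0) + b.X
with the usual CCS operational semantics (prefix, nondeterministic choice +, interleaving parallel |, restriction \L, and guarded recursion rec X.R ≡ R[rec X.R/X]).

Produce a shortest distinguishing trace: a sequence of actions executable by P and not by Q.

aaaa

LTS(P): 5 reachable states
  u0 = rec X. a.((a.0)\{b} + a.a.0) + a.X :: -a-> u0, -a-> u1
  u1 = (a.0)\{b} + a.a.0 :: -a-> u2, -a-> u3
  u2 = 0\{b} :: stopped
  u3 = a.0 :: -a-> u4
  u4 = 0 :: stopped
LTS(Q): 5 reachable states
  v0 = rec X. a.((a.0)\{b} + a.a.0) + b.X :: -a-> v1, -b-> v0
  v1 = (a.0)\{b} + a.a.0 :: -a-> v2, -a-> v3
  v2 = 0\{b} :: stopped
  v3 = a.0 :: -a-> v4
  v4 = 0 :: stopped
Run σ = ⟨aaaa⟩ on P: start {u0}
  step 1 (a): {u0, u1}
  step 2 (a): {u0, u1, u2, u3}
  step 3 (a): {u0, u1, u2, u3, u4}
  step 4 (a): {u0, u1, u2, u3, u4}
  ✓ P
Run σ = ⟨aaaa⟩ on Q: start {v0}
  step 1 (a): {v1}
  step 2 (a): {v2, v3}
  step 3 (a): {v4}
  step 4 (a): ∅ (Q stuck)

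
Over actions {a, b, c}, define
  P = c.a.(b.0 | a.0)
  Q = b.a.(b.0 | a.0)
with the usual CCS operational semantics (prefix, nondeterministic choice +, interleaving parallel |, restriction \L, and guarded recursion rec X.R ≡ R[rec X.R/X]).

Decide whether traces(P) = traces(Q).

P's transition system — 6 states:
  p0 = c.a.(b.0 | a.0) → =c=> p1
  p1 = a.(b.0 | a.0) → =a=> p2
  p2 = b.0 | a.0 → =a=> p3, =b=> p4
  p3 = b.0 | 0 → =b=> p5
  p4 = 0 | a.0 → =a=> p5
  p5 = 0 | 0 → (no moves)
Q's transition system — 6 states:
  q0 = b.a.(b.0 | a.0) → =b=> q1
  q1 = a.(b.0 | a.0) → =a=> q2
  q2 = b.0 | a.0 → =a=> q3, =b=> q4
  q3 = b.0 | 0 → =b=> q5
  q4 = 0 | a.0 → =a=> q5
  q5 = 0 | 0 → (no moves)
Run σ = ⟨c⟩ on P: start {p0}
  after c @ step 1: {p1}
  ✓ P
Run σ = ⟨c⟩ on Q: start {q0}
  after c @ step 1: no successor for Q

traces(P) ≠ traces(Q) — witness ⟨c⟩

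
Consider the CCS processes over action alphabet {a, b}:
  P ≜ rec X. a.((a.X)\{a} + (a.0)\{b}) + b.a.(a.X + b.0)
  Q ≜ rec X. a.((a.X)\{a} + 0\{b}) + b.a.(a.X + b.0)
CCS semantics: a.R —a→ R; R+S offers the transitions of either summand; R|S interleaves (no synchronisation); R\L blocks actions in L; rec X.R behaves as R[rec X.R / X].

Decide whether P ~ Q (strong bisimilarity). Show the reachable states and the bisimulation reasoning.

P's transition system — 6 states:
  p0 = rec X. a.((a.X)\{a} + (a.0)\{b}) + b.a.(a.X + b.0) | -a-> p1, -b-> p2
  p1 = (a.(rec X. a.((a.X)\{a} + (a.0)\{b}) + b.a.(a.X + b.0)))\{a} + (a.0)\{b} | -a-> p3
  p2 = a.(a.(rec X. a.((a.X)\{a} + (a.0)\{b}) + b.a.(a.X + b.0)) + b.0) | -a-> p4
  p3 = 0\{b} | deadlocked
  p4 = a.(rec X. a.((a.X)\{a} + (a.0)\{b}) + b.a.(a.X + b.0)) + b.0 | -a-> p0, -b-> p5
  p5 = 0 | deadlocked
Q's transition system — 5 states:
  q0 = rec X. a.((a.X)\{a} + 0\{b}) + b.a.(a.X + b.0) | -a-> q1, -b-> q2
  q1 = (a.(rec X. a.((a.X)\{a} + 0\{b}) + b.a.(a.X + b.0)))\{a} + 0\{b} | deadlocked
  q2 = a.(a.(rec X. a.((a.X)\{a} + 0\{b}) + b.a.(a.X + b.0)) + b.0) | -a-> q3
  q3 = a.(rec X. a.((a.X)\{a} + 0\{b}) + b.a.(a.X + b.0)) + b.0 | -a-> q0, -b-> q4
  q4 = 0 | deadlocked
Partition-refinement fixed point:
  B0 = {p0}
  B1 = {p1}
  B2 = {p3, p5, q1, q4}
  B3 = {p2}
  B4 = {p4}
  B5 = {q0}
  B6 = {q2}
  B7 = {q3}
p0 ∈ B0, q0 ∈ B5 → different blocks

not bisimilar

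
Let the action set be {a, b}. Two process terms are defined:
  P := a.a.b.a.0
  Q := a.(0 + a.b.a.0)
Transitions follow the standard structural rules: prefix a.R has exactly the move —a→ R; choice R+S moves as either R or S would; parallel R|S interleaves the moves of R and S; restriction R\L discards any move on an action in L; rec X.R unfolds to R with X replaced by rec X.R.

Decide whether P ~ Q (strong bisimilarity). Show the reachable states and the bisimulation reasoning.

YES

P's transition system — 5 states:
  s0 = a.a.b.a.0 | --a--▸ s1
  s1 = a.b.a.0 | --a--▸ s2
  s2 = b.a.0 | --b--▸ s3
  s3 = a.0 | --a--▸ s4
  s4 = 0 | stopped
Q's transition system — 5 states:
  t0 = a.(0 + a.b.a.0) | --a--▸ t1
  t1 = 0 + a.b.a.0 | --a--▸ t2
  t2 = b.a.0 | --b--▸ t3
  t3 = a.0 | --a--▸ t4
  t4 = 0 | stopped
Bisimilarity quotient blocks:
  B0 = {s0, t0}
  B1 = {s1, t1}
  B2 = {s2, t2}
  B3 = {s3, t3}
  B4 = {s4, t4}
s0 ∈ B0, t0 ∈ B0 → same block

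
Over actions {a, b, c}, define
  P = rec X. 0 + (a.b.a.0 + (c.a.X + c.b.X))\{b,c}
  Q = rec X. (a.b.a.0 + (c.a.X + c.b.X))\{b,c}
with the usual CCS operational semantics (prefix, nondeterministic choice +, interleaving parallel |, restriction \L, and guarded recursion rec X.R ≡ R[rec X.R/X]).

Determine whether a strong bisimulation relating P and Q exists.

bisimilar

Reachable graph of P (2 states):
  m0 = rec X. 0 + (a.b.a.0 + (c.a.X + c.b.X))\{b,c} | —a→ m1
  m1 = (b.a.0)\{b,c} | stopped
Reachable graph of Q (2 states):
  n0 = rec X. (a.b.a.0 + (c.a.X + c.b.X))\{b,c} | —a→ n1
  n1 = (b.a.0)\{b,c} | stopped
Bisimilarity quotient blocks:
  B0 = {m0, n0}
  B1 = {m1, n1}
m0 ∈ B0, n0 ∈ B0 → same block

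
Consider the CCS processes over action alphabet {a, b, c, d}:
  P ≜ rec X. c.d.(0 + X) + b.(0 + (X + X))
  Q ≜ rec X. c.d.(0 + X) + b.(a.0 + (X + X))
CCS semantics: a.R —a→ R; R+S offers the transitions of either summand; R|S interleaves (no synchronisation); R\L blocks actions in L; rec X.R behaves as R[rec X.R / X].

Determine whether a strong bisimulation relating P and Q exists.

P ≁ Q

Reachable graph of P (4 states):
  u0 = rec X. c.d.(0 + X) + b.(0 + (X + X)) | =b=> u1, =c=> u2
  u1 = 0 + ((rec X. c.d.(0 + X) + b.(0 + (X + X))) + (rec X. c.d.(0 + X) + b.(0 + (X + X)))) | =b=> u1, =c=> u2
  u2 = d.(0 + (rec X. c.d.(0 + X) + b.(0 + (X + X)))) | =d=> u3
  u3 = 0 + (rec X. c.d.(0 + X) + b.(0 + (X + X))) | =b=> u1, =c=> u2
Reachable graph of Q (5 states):
  v0 = rec X. c.d.(0 + X) + b.(a.0 + (X + X)) | =b=> v1, =c=> v2
  v1 = a.0 + ((rec X. c.d.(0 + X) + b.(a.0 + (X + X))) + (rec X. c.d.(0 + X) + b.(a.0 + (X + X)))) | =a=> v3, =b=> v1, =c=> v2
  v2 = d.(0 + (rec X. c.d.(0 + X) + b.(a.0 + (X + X)))) | =d=> v4
  v3 = 0 | deadlocked
  v4 = 0 + (rec X. c.d.(0 + X) + b.(a.0 + (X + X))) | =b=> v1, =c=> v2
Coarsest stable partition (strong bisimilarity classes):
  B0 = {u0, u1, u3}
  B1 = {u2}
  B2 = {v0, v4}
  B3 = {v2}
  B4 = {v1}
  B5 = {v3}
u0 ∈ B0, v0 ∈ B2 → different blocks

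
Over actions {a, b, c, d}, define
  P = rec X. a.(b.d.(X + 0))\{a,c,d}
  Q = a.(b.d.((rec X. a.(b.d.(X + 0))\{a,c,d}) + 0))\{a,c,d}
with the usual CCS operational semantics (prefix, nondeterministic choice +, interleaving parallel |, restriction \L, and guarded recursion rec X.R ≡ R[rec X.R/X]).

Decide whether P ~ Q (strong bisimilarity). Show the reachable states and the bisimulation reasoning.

Reachable graph of P (3 states):
  s0 = rec X. a.(b.d.(X + 0))\{a,c,d} ⊢ =a=> s1
  s1 = (b.d.((rec X. a.(b.d.(X + 0))\{a,c,d}) + 0))\{a,c,d} ⊢ =b=> s2
  s2 = (d.((rec X. a.(b.d.(X + 0))\{a,c,d}) + 0))\{a,c,d} ⊢ ·
Reachable graph of Q (3 states):
  t0 = a.(b.d.((rec X. a.(b.d.(X + 0))\{a,c,d}) + 0))\{a,c,d} ⊢ =a=> t1
  t1 = (b.d.((rec X. a.(b.d.(X + 0))\{a,c,d}) + 0))\{a,c,d} ⊢ =b=> t2
  t2 = (d.((rec X. a.(b.d.(X + 0))\{a,c,d}) + 0))\{a,c,d} ⊢ ·
Coarsest stable partition (strong bisimilarity classes):
  B0 = {s0, t0}
  B1 = {s1, t1}
  B2 = {s2, t2}
s0 ∈ B0, t0 ∈ B0 → same block

bisimilar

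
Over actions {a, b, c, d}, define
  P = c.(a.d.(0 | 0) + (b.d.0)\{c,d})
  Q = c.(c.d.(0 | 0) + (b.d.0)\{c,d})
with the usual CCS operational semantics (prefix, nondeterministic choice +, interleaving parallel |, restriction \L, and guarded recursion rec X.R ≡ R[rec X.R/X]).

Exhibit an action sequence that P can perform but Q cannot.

Reachable graph of P (5 states):
  s0 = c.(a.d.(0 | 0) + (b.d.0)\{c,d}) :: -c-> s1
  s1 = a.d.(0 | 0) + (b.d.0)\{c,d} :: -a-> s2, -b-> s3
  s2 = d.(0 | 0) :: -d-> s4
  s3 = (d.0)\{c,d} :: ∅
  s4 = 0 | 0 :: ∅
Reachable graph of Q (5 states):
  t0 = c.(c.d.(0 | 0) + (b.d.0)\{c,d}) :: -c-> t1
  t1 = c.d.(0 | 0) + (b.d.0)\{c,d} :: -b-> t2, -c-> t3
  t2 = (d.0)\{c,d} :: ∅
  t3 = d.(0 | 0) :: -d-> t4
  t4 = 0 | 0 :: ∅
Executing ca from P (initial set {s0}):
  [1] c ⇒ {s1}
  [2] a ⇒ {s2}
  — P admits the full trace.
Executing ca from Q (initial set {t0}):
  [1] c ⇒ {t1}
  [2] a ⇒ ∅  — Q cannot continue

ca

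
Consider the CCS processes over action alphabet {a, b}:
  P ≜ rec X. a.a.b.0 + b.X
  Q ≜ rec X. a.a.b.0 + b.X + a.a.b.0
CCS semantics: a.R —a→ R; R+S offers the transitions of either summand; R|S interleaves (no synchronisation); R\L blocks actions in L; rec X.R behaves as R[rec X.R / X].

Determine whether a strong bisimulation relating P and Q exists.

YES

Reachable graph of P (4 states):
  s0 = rec X. a.a.b.0 + b.X → —a→ s1, —b→ s0
  s1 = a.b.0 → —a→ s2
  s2 = b.0 → —b→ s3
  s3 = 0 → deadlocked
Reachable graph of Q (4 states):
  t0 = rec X. a.a.b.0 + b.X + a.a.b.0 → —a→ t1, —b→ t0
  t1 = a.b.0 → —a→ t2
  t2 = b.0 → —b→ t3
  t3 = 0 → deadlocked
Coarsest stable partition (strong bisimilarity classes):
  B0 = {s0, t0}
  B1 = {s1, t1}
  B2 = {s2, t2}
  B3 = {s3, t3}
s0 ∈ B0, t0 ∈ B0 → same block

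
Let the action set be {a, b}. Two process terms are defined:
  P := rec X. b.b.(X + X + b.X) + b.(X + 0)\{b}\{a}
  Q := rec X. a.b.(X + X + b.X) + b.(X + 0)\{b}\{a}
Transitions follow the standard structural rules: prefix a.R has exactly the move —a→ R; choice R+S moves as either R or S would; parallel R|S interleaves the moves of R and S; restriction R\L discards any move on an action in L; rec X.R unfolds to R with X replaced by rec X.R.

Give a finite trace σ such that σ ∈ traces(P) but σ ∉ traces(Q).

Reachable graph of P (4 states):
  m0 = rec X. b.b.(X + X + b.X) + b.(X + 0)\{b}\{a} | ··b··> m1, ··b··> m2
  m1 = ((rec X. b.b.(X + X + b.X) + b.(X + 0)\{b}\{a}) + 0)\{b}\{a} | ·
  m2 = b.((rec X. b.b.(X + X + b.X) + b.(X + 0)\{b}\{a}) + (rec X. b.b.(X + X + b.X) + b.(X + 0)\{b}\{a}) + b.(rec X. b.b.(X + X + b.X) + b.(X + 0)\{b}\{a})) | ··b··> m3
  m3 = (rec X. b.b.(X + X + b.X) + b.(X + 0)\{b}\{a}) + (rec X. b.b.(X + X + b.X) + b.(X + 0)\{b}\{a}) + b.(rec X. b.b.(X + X + b.X) + b.(X + 0)\{b}\{a}) | ··b··> m0, ··b··> m1, ··b··> m2
Reachable graph of Q (4 states):
  n0 = rec X. a.b.(X + X + b.X) + b.(X + 0)\{b}\{a} | ··a··> n1, ··b··> n2
  n1 = b.((rec X. a.b.(X + X + b.X) + b.(X + 0)\{b}\{a}) + (rec X. a.b.(X + X + b.X) + b.(X + 0)\{b}\{a}) + b.(rec X. a.b.(X + X + b.X) + b.(X + 0)\{b}\{a})) | ··b··> n3
  n2 = ((rec X. a.b.(X + X + b.X) + b.(X + 0)\{b}\{a}) + 0)\{b}\{a} | ·
  n3 = (rec X. a.b.(X + X + b.X) + b.(X + 0)\{b}\{a}) + (rec X. a.b.(X + X + b.X) + b.(X + 0)\{b}\{a}) + b.(rec X. a.b.(X + X + b.X) + b.(X + 0)\{b}\{a}) | ··a··> n1, ··b··> n0, ··b··> n2
Trace ⟨bb⟩ through P, begin at {m0}:
  after b @ step 1: {m1, m2}
  after b @ step 2: {m3}
  ✓ P
Trace ⟨bb⟩ through Q, begin at {n0}:
  after b @ step 1: {n2}
  after b @ step 2: no successor for Q

bb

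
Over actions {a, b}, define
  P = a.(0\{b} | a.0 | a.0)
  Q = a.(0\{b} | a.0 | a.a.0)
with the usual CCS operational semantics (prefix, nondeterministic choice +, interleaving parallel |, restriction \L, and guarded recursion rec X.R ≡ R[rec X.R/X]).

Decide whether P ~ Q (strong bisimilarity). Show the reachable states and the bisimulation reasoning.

NO

LTS(P): 5 reachable states
  m0 = a.(0\{b} | a.0 | a.0) | -a-> m1
  m1 = 0\{b} | a.0 | a.0 | -a-> m2, -a-> m3
  m2 = 0\{b} | 0 | a.0 | -a-> m4
  m3 = 0\{b} | a.0 | 0 | -a-> m4
  m4 = 0\{b} | 0 | 0 | deadlocked
LTS(Q): 7 reachable states
  n0 = a.(0\{b} | a.0 | a.a.0) | -a-> n1
  n1 = 0\{b} | a.0 | a.a.0 | -a-> n2, -a-> n3
  n2 = 0\{b} | 0 | a.a.0 | -a-> n4
  n3 = 0\{b} | a.0 | a.0 | -a-> n4, -a-> n5
  n4 = 0\{b} | 0 | a.0 | -a-> n6
  n5 = 0\{b} | a.0 | 0 | -a-> n6
  n6 = 0\{b} | 0 | 0 | deadlocked
Partition-refinement fixed point:
  B0 = {m0, n1}
  B1 = {m1, n2, n3}
  B2 = {m2, m3, n4, n5}
  B3 = {m4, n6}
  B4 = {n0}
m0 ∈ B0, n0 ∈ B4 → different blocks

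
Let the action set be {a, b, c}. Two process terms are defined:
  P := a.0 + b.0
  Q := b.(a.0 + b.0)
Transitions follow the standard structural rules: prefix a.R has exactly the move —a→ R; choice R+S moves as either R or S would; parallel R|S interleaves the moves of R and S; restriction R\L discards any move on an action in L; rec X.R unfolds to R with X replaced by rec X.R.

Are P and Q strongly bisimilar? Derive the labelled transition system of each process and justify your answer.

LTS(P): 2 reachable states
  s0 = a.0 + b.0 ⊢ --a--▸ s1, --b--▸ s1
  s1 = 0 ⊢ ∅
LTS(Q): 3 reachable states
  t0 = b.(a.0 + b.0) ⊢ --b--▸ t1
  t1 = a.0 + b.0 ⊢ --a--▸ t2, --b--▸ t2
  t2 = 0 ⊢ ∅
Partition-refinement fixed point:
  B0 = {s0, t1}
  B1 = {s1, t2}
  B2 = {t0}
s0 ∈ B0, t0 ∈ B2 → different blocks

P ≁ Q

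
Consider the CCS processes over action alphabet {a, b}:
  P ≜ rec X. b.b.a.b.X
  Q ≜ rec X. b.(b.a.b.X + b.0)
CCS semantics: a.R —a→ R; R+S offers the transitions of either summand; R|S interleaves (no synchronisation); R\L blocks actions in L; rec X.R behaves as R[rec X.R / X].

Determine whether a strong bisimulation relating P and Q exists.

NO

Reachable graph of P (4 states):
  p0 = rec X. b.b.a.b.X ⊢ —b→ p1
  p1 = b.a.b.(rec X. b.b.a.b.X) ⊢ —b→ p2
  p2 = a.b.(rec X. b.b.a.b.X) ⊢ —a→ p3
  p3 = b.(rec X. b.b.a.b.X) ⊢ —b→ p0
Reachable graph of Q (5 states):
  q0 = rec X. b.(b.a.b.X + b.0) ⊢ —b→ q1
  q1 = b.a.b.(rec X. b.(b.a.b.X + b.0)) + b.0 ⊢ —b→ q2, —b→ q3
  q2 = 0 ⊢ deadlocked
  q3 = a.b.(rec X. b.(b.a.b.X + b.0)) ⊢ —a→ q4
  q4 = b.(rec X. b.(b.a.b.X + b.0)) ⊢ —b→ q0
Coarsest stable partition (strong bisimilarity classes):
  B0 = {p0}
  B1 = {p1}
  B2 = {p2}
  B3 = {p3}
  B4 = {q0}
  B5 = {q1}
  B6 = {q2}
  B7 = {q3}
  B8 = {q4}
p0 ∈ B0, q0 ∈ B4 → different blocks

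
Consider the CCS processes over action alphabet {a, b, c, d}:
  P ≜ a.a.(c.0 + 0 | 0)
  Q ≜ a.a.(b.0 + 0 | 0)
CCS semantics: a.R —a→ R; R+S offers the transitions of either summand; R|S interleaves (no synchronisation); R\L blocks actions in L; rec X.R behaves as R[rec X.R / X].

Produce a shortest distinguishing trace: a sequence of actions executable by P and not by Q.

LTS(P): 4 reachable states
  p0 = a.a.(c.0 + 0 | 0) :: ··a··> p1
  p1 = a.(c.0 + 0 | 0) :: ··a··> p2
  p2 = c.0 + 0 | 0 :: ··c··> p3
  p3 = 0 :: ∅
LTS(Q): 4 reachable states
  q0 = a.a.(b.0 + 0 | 0) :: ··a··> q1
  q1 = a.(b.0 + 0 | 0) :: ··a··> q2
  q2 = b.0 + 0 | 0 :: ··b··> q3
  q3 = 0 :: ∅
Run σ = ⟨aac⟩ on P: start {p0}
  [1] a ⇒ {p1}
  [2] a ⇒ {p2}
  [3] c ⇒ {p3}
  ✓ P
Run σ = ⟨aac⟩ on Q: start {q0}
  [1] a ⇒ {q1}
  [2] a ⇒ {q2}
  [3] c ⇒ no successor for Q

aac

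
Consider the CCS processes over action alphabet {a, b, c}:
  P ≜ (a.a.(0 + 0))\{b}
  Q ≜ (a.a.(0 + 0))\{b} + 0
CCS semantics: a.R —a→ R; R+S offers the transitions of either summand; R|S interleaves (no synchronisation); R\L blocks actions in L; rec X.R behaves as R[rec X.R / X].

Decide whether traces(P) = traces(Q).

trace-equivalent

LTS(P): 3 reachable states
  m0 = (a.a.(0 + 0))\{b} ⊢ —a→ m1
  m1 = (a.(0 + 0))\{b} ⊢ —a→ m2
  m2 = (0 + 0)\{b} ⊢ stopped
LTS(Q): 3 reachable states
  n0 = (a.a.(0 + 0))\{b} + 0 ⊢ —a→ n1
  n1 = (a.(0 + 0))\{b} ⊢ —a→ n2
  n2 = (0 + 0)\{b} ⊢ stopped
Coarsest stable partition (strong bisimilarity classes):
  B0 = {m0, n0}
  B1 = {m1, n1}
  B2 = {m2, n2}
m0 ∈ B0, n0 ∈ B0 → same block
Bisimilar ⇒ trace-equivalent.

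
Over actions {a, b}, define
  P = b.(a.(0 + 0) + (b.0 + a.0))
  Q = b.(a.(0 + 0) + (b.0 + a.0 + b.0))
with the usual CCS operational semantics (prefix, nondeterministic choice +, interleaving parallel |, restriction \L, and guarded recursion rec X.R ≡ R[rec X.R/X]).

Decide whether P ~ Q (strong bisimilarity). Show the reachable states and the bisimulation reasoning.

P's transition system — 4 states:
  m0 = b.(a.(0 + 0) + (b.0 + a.0)) → =b=> m1
  m1 = a.(0 + 0) + (b.0 + a.0) → =a=> m2, =a=> m3, =b=> m2
  m2 = 0 → deadlocked
  m3 = 0 + 0 → deadlocked
Q's transition system — 4 states:
  n0 = b.(a.(0 + 0) + (b.0 + a.0 + b.0)) → =b=> n1
  n1 = a.(0 + 0) + (b.0 + a.0 + b.0) → =a=> n2, =a=> n3, =b=> n2
  n2 = 0 → deadlocked
  n3 = 0 + 0 → deadlocked
Coarsest stable partition (strong bisimilarity classes):
  B0 = {m0, n0}
  B1 = {m1, n1}
  B2 = {m2, m3, n2, n3}
m0 ∈ B0, n0 ∈ B0 → same block

YES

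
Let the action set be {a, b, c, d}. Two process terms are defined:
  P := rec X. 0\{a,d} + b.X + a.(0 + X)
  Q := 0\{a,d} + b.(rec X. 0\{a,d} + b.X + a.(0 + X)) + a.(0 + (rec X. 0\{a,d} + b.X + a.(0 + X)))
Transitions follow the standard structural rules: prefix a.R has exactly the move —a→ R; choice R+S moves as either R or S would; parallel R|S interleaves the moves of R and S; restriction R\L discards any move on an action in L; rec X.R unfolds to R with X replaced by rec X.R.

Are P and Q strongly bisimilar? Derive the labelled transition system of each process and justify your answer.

YES

LTS(P): 2 reachable states
  u0 = rec X. 0\{a,d} + b.X + a.(0 + X) ⊢ =a=> u1, =b=> u0
  u1 = 0 + (rec X. 0\{a,d} + b.X + a.(0 + X)) ⊢ =a=> u1, =b=> u0
LTS(Q): 3 reachable states
  v0 = 0\{a,d} + b.(rec X. 0\{a,d} + b.X + a.(0 + X)) + a.(0 + (rec X. 0\{a,d} + b.X + a.(0 + X))) ⊢ =a=> v1, =b=> v2
  v1 = 0 + (rec X. 0\{a,d} + b.X + a.(0 + X)) ⊢ =a=> v1, =b=> v2
  v2 = rec X. 0\{a,d} + b.X + a.(0 + X) ⊢ =a=> v1, =b=> v2
Partition-refinement fixed point:
  B0 = {u0, u1, v0, v1, v2}
u0 ∈ B0, v0 ∈ B0 → same block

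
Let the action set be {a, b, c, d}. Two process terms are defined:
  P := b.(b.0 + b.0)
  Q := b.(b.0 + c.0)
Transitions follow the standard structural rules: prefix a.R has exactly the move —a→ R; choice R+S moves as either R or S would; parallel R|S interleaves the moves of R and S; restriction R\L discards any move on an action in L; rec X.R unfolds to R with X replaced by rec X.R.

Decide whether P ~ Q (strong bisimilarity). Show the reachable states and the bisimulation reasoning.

P's transition system — 3 states:
  p0 = b.(b.0 + b.0) → --b--▸ p1
  p1 = b.0 + b.0 → --b--▸ p2
  p2 = 0 → deadlocked
Q's transition system — 3 states:
  q0 = b.(b.0 + c.0) → --b--▸ q1
  q1 = b.0 + c.0 → --b--▸ q2, --c--▸ q2
  q2 = 0 → deadlocked
Partition-refinement fixed point:
  B0 = {p0}
  B1 = {p1}
  B2 = {p2, q2}
  B3 = {q0}
  B4 = {q1}
p0 ∈ B0, q0 ∈ B3 → different blocks

NO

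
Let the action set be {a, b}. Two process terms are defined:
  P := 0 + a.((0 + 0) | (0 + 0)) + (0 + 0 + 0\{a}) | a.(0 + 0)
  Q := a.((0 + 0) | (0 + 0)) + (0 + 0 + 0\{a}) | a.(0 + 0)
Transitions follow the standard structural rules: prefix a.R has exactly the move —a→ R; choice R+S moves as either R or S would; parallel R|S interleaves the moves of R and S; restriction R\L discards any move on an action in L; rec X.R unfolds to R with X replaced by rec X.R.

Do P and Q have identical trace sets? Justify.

Reachable graph of P (3 states):
  m0 = 0 + a.((0 + 0) | (0 + 0)) + (0 + 0 + 0\{a}) | a.(0 + 0) → -a-> m1, -a-> m2
  m1 = (0 + 0 + 0\{a}) | (0 + 0) → stopped
  m2 = (0 + 0) | (0 + 0) → stopped
Reachable graph of Q (3 states):
  n0 = a.((0 + 0) | (0 + 0)) + (0 + 0 + 0\{a}) | a.(0 + 0) → -a-> n1, -a-> n2
  n1 = (0 + 0 + 0\{a}) | (0 + 0) → stopped
  n2 = (0 + 0) | (0 + 0) → stopped
Coarsest stable partition (strong bisimilarity classes):
  B0 = {m0, n0}
  B1 = {m1, m2, n1, n2}
m0 ∈ B0, n0 ∈ B0 → same block
Bisimilar ⇒ trace-equivalent.

trace-equivalent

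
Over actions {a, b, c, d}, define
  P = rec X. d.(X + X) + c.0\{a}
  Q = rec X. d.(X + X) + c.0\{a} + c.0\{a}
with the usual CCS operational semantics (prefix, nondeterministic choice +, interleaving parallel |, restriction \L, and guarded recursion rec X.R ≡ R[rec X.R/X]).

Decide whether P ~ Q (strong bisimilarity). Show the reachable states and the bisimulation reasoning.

YES

P's transition system — 3 states:
  u0 = rec X. d.(X + X) + c.0\{a} has moves --c--▸ u1, --d--▸ u2
  u1 = 0\{a} has moves ∅
  u2 = (rec X. d.(X + X) + c.0\{a}) + (rec X. d.(X + X) + c.0\{a}) has moves --c--▸ u1, --d--▸ u2
Q's transition system — 3 states:
  v0 = rec X. d.(X + X) + c.0\{a} + c.0\{a} has moves --c--▸ v1, --d--▸ v2
  v1 = 0\{a} has moves ∅
  v2 = (rec X. d.(X + X) + c.0\{a} + c.0\{a}) + (rec X. d.(X + X) + c.0\{a} + c.0\{a}) has moves --c--▸ v1, --d--▸ v2
Coarsest stable partition (strong bisimilarity classes):
  B0 = {u0, u2, v0, v2}
  B1 = {u1, v1}
u0 ∈ B0, v0 ∈ B0 → same block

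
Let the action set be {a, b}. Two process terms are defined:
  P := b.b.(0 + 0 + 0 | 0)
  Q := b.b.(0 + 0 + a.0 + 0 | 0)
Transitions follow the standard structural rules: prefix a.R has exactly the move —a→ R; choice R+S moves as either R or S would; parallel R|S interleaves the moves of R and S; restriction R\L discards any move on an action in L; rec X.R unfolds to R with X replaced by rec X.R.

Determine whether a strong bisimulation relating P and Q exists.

LTS(P): 3 reachable states
  p0 = b.b.(0 + 0 + 0 | 0) → =b=> p1
  p1 = b.(0 + 0 + 0 | 0) → =b=> p2
  p2 = 0 + 0 + 0 | 0 → ·
LTS(Q): 4 reachable states
  q0 = b.b.(0 + 0 + a.0 + 0 | 0) → =b=> q1
  q1 = b.(0 + 0 + a.0 + 0 | 0) → =b=> q2
  q2 = 0 + 0 + a.0 + 0 | 0 → =a=> q3
  q3 = 0 → ·
Partition-refinement fixed point:
  B0 = {p0}
  B1 = {p1}
  B2 = {p2, q3}
  B3 = {q0}
  B4 = {q1}
  B5 = {q2}
p0 ∈ B0, q0 ∈ B3 → different blocks

NO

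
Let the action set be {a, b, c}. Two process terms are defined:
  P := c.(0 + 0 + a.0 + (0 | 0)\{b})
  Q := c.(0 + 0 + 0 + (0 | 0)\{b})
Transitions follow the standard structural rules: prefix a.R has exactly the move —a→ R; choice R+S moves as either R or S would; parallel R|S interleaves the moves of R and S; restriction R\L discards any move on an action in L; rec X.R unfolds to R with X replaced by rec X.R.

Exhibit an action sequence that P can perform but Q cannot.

Reachable graph of P (3 states):
  m0 = c.(0 + 0 + a.0 + (0 | 0)\{b}) ⊢ -c-> m1
  m1 = 0 + 0 + a.0 + (0 | 0)\{b} ⊢ -a-> m2
  m2 = 0 ⊢ stopped
Reachable graph of Q (2 states):
  n0 = c.(0 + 0 + 0 + (0 | 0)\{b}) ⊢ -c-> n1
  n1 = 0 + 0 + 0 + (0 | 0)\{b} ⊢ stopped
Trace ⟨ca⟩ through P, begin at {m0}:
  step 1 (c): {m1}
  step 2 (a): {m2}
  ✓ P
Trace ⟨ca⟩ through Q, begin at {n0}:
  step 1 (c): {n1}
  step 2 (a): no successor for Q

ca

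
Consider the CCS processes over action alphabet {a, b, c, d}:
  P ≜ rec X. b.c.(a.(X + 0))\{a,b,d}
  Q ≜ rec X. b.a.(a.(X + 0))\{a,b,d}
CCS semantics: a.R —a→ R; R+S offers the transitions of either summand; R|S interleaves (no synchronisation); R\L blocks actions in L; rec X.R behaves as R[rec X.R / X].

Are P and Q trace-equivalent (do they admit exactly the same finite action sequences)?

Reachable graph of P (3 states):
  u0 = rec X. b.c.(a.(X + 0))\{a,b,d} has moves --b--▸ u1
  u1 = c.(a.((rec X. b.c.(a.(X + 0))\{a,b,d}) + 0))\{a,b,d} has moves --c--▸ u2
  u2 = (a.((rec X. b.c.(a.(X + 0))\{a,b,d}) + 0))\{a,b,d} has moves (no moves)
Reachable graph of Q (3 states):
  v0 = rec X. b.a.(a.(X + 0))\{a,b,d} has moves --b--▸ v1
  v1 = a.(a.((rec X. b.a.(a.(X + 0))\{a,b,d}) + 0))\{a,b,d} has moves --a--▸ v2
  v2 = (a.((rec X. b.a.(a.(X + 0))\{a,b,d}) + 0))\{a,b,d} has moves (no moves)
Trace ⟨bc⟩ through P, begin at {u0}:
  [1] b ⇒ {u1}
  [2] c ⇒ {u2}
  P completes σ.
Trace ⟨bc⟩ through Q, begin at {v0}:
  [1] b ⇒ {v1}
  [2] c ⇒ ∅  — Q cannot continue

trace-distinct — witness ⟨bc⟩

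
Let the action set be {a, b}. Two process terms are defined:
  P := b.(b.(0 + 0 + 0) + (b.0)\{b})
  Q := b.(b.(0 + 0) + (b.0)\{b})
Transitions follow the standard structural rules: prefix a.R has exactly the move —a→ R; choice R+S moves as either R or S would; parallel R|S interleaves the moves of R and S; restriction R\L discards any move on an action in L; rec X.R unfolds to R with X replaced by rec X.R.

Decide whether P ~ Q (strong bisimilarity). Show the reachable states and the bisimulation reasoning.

YES

P's transition system — 3 states:
  m0 = b.(b.(0 + 0 + 0) + (b.0)\{b}) ⊢ -b-> m1
  m1 = b.(0 + 0 + 0) + (b.0)\{b} ⊢ -b-> m2
  m2 = 0 + 0 + 0 ⊢ deadlocked
Q's transition system — 3 states:
  n0 = b.(b.(0 + 0) + (b.0)\{b}) ⊢ -b-> n1
  n1 = b.(0 + 0) + (b.0)\{b} ⊢ -b-> n2
  n2 = 0 + 0 ⊢ deadlocked
Partition-refinement fixed point:
  B0 = {m0, n0}
  B1 = {m1, n1}
  B2 = {m2, n2}
m0 ∈ B0, n0 ∈ B0 → same block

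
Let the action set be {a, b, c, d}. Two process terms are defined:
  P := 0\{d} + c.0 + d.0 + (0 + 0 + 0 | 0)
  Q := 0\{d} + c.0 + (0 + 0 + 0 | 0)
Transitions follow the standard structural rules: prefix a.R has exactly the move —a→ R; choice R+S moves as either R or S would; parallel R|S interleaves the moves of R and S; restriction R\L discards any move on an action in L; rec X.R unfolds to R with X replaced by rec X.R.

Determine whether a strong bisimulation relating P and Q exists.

Reachable graph of P (2 states):
  p0 = 0\{d} + c.0 + d.0 + (0 + 0 + 0 | 0) has moves ··c··> p1, ··d··> p1
  p1 = 0 has moves ∅
Reachable graph of Q (2 states):
  q0 = 0\{d} + c.0 + (0 + 0 + 0 | 0) has moves ··c··> q1
  q1 = 0 has moves ∅
Bisimilarity quotient blocks:
  B0 = {p0}
  B1 = {p1, q1}
  B2 = {q0}
p0 ∈ B0, q0 ∈ B2 → different blocks

NO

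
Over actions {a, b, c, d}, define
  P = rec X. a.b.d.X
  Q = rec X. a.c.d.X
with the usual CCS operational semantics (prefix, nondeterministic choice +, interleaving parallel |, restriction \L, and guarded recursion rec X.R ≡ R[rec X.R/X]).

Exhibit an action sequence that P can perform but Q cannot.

ab

Reachable graph of P (3 states):
  p0 = rec X. a.b.d.X :: --a--▸ p1
  p1 = b.d.(rec X. a.b.d.X) :: --b--▸ p2
  p2 = d.(rec X. a.b.d.X) :: --d--▸ p0
Reachable graph of Q (3 states):
  q0 = rec X. a.c.d.X :: --a--▸ q1
  q1 = c.d.(rec X. a.c.d.X) :: --c--▸ q2
  q2 = d.(rec X. a.c.d.X) :: --d--▸ q0
Executing ab from P (initial set {p0}):
  step 1 (a): {p1}
  step 2 (b): {p2}
  P completes σ.
Executing ab from Q (initial set {q0}):
  step 1 (a): {q1}
  step 2 (b): ∅  — Q cannot continue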